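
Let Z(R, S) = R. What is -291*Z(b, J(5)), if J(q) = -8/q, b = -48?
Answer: 13968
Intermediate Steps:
-291*Z(b, J(5)) = -291*(-48) = 13968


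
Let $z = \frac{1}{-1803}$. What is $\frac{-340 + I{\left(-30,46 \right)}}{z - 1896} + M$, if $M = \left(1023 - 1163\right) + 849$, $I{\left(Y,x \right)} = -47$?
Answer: $\frac{2424406462}{3418489} \approx 709.2$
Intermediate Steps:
$z = - \frac{1}{1803} \approx -0.00055463$
$M = 709$ ($M = -140 + 849 = 709$)
$\frac{-340 + I{\left(-30,46 \right)}}{z - 1896} + M = \frac{-340 - 47}{- \frac{1}{1803} - 1896} + 709 = - \frac{387}{- \frac{3418489}{1803}} + 709 = \left(-387\right) \left(- \frac{1803}{3418489}\right) + 709 = \frac{697761}{3418489} + 709 = \frac{2424406462}{3418489}$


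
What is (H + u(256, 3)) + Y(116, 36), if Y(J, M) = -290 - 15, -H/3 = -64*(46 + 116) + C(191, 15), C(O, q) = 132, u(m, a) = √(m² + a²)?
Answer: 30403 + √65545 ≈ 30659.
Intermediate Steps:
u(m, a) = √(a² + m²)
H = 30708 (H = -3*(-64*(46 + 116) + 132) = -3*(-64*162 + 132) = -3*(-10368 + 132) = -3*(-10236) = 30708)
Y(J, M) = -305
(H + u(256, 3)) + Y(116, 36) = (30708 + √(3² + 256²)) - 305 = (30708 + √(9 + 65536)) - 305 = (30708 + √65545) - 305 = 30403 + √65545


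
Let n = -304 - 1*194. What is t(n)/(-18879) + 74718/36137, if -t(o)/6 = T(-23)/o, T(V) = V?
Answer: 117080724277/56625125109 ≈ 2.0676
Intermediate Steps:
n = -498 (n = -304 - 194 = -498)
t(o) = 138/o (t(o) = -(-138)/o = 138/o)
t(n)/(-18879) + 74718/36137 = (138/(-498))/(-18879) + 74718/36137 = (138*(-1/498))*(-1/18879) + 74718*(1/36137) = -23/83*(-1/18879) + 74718/36137 = 23/1566957 + 74718/36137 = 117080724277/56625125109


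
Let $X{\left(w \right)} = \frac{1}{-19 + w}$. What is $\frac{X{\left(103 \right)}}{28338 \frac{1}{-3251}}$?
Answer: $- \frac{3251}{2380392} \approx -0.0013657$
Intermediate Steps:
$\frac{X{\left(103 \right)}}{28338 \frac{1}{-3251}} = \frac{1}{\left(-19 + 103\right) \frac{28338}{-3251}} = \frac{1}{84 \cdot 28338 \left(- \frac{1}{3251}\right)} = \frac{1}{84 \left(- \frac{28338}{3251}\right)} = \frac{1}{84} \left(- \frac{3251}{28338}\right) = - \frac{3251}{2380392}$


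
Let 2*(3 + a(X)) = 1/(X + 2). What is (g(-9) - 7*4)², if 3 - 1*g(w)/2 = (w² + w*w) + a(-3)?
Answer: 114921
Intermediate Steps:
a(X) = -3 + 1/(2*(2 + X)) (a(X) = -3 + 1/(2*(X + 2)) = -3 + 1/(2*(2 + X)))
g(w) = 13 - 4*w² (g(w) = 6 - 2*((w² + w*w) + (-11 - 6*(-3))/(2*(2 - 3))) = 6 - 2*((w² + w²) + (½)*(-11 + 18)/(-1)) = 6 - 2*(2*w² + (½)*(-1)*7) = 6 - 2*(2*w² - 7/2) = 6 - 2*(-7/2 + 2*w²) = 6 + (7 - 4*w²) = 13 - 4*w²)
(g(-9) - 7*4)² = ((13 - 4*(-9)²) - 7*4)² = ((13 - 4*81) - 28)² = ((13 - 324) - 28)² = (-311 - 28)² = (-339)² = 114921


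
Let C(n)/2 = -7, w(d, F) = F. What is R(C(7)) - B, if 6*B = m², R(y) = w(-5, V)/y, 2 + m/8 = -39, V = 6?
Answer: -376553/21 ≈ -17931.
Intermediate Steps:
m = -328 (m = -16 + 8*(-39) = -16 - 312 = -328)
C(n) = -14 (C(n) = 2*(-7) = -14)
R(y) = 6/y
B = 53792/3 (B = (⅙)*(-328)² = (⅙)*107584 = 53792/3 ≈ 17931.)
R(C(7)) - B = 6/(-14) - 1*53792/3 = 6*(-1/14) - 53792/3 = -3/7 - 53792/3 = -376553/21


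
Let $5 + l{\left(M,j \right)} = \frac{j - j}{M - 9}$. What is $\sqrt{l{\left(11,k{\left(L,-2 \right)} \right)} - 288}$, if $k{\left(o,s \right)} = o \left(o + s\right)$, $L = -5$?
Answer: $i \sqrt{293} \approx 17.117 i$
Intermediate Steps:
$l{\left(M,j \right)} = -5$ ($l{\left(M,j \right)} = -5 + \frac{j - j}{M - 9} = -5 + \frac{0}{-9 + M} = -5 + 0 = -5$)
$\sqrt{l{\left(11,k{\left(L,-2 \right)} \right)} - 288} = \sqrt{-5 - 288} = \sqrt{-293} = i \sqrt{293}$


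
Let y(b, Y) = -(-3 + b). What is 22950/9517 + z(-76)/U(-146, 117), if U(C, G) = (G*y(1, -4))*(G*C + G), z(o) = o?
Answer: 45553931396/18890340885 ≈ 2.4115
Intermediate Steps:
y(b, Y) = 3 - b
U(C, G) = 2*G*(G + C*G) (U(C, G) = (G*(3 - 1*1))*(G*C + G) = (G*(3 - 1))*(C*G + G) = (G*2)*(G + C*G) = (2*G)*(G + C*G) = 2*G*(G + C*G))
22950/9517 + z(-76)/U(-146, 117) = 22950/9517 - 76*1/(27378*(1 - 146)) = 22950*(1/9517) - 76/(2*13689*(-145)) = 22950/9517 - 76/(-3969810) = 22950/9517 - 76*(-1/3969810) = 22950/9517 + 38/1984905 = 45553931396/18890340885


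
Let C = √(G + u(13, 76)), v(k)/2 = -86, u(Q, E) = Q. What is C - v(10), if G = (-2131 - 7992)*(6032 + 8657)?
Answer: 172 + I*√148696734 ≈ 172.0 + 12194.0*I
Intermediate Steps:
v(k) = -172 (v(k) = 2*(-86) = -172)
G = -148696747 (G = -10123*14689 = -148696747)
C = I*√148696734 (C = √(-148696747 + 13) = √(-148696734) = I*√148696734 ≈ 12194.0*I)
C - v(10) = I*√148696734 - 1*(-172) = I*√148696734 + 172 = 172 + I*√148696734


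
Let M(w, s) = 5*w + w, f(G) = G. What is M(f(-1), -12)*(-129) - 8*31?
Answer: 526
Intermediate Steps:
M(w, s) = 6*w
M(f(-1), -12)*(-129) - 8*31 = (6*(-1))*(-129) - 8*31 = -6*(-129) - 248 = 774 - 248 = 526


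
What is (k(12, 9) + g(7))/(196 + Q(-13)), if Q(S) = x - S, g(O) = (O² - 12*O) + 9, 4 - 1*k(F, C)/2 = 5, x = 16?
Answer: -28/225 ≈ -0.12444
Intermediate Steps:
k(F, C) = -2 (k(F, C) = 8 - 2*5 = 8 - 10 = -2)
g(O) = 9 + O² - 12*O
Q(S) = 16 - S
(k(12, 9) + g(7))/(196 + Q(-13)) = (-2 + (9 + 7² - 12*7))/(196 + (16 - 1*(-13))) = (-2 + (9 + 49 - 84))/(196 + (16 + 13)) = (-2 - 26)/(196 + 29) = -28/225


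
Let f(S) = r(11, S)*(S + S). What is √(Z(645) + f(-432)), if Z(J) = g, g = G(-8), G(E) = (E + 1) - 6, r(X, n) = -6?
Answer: √5171 ≈ 71.910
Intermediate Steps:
G(E) = -5 + E (G(E) = (1 + E) - 6 = -5 + E)
g = -13 (g = -5 - 8 = -13)
f(S) = -12*S (f(S) = -6*(S + S) = -12*S)
Z(J) = -13
√(Z(645) + f(-432)) = √(-13 - 12*(-432)) = √(-13 + 5184) = √5171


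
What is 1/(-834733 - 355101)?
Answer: -1/1189834 ≈ -8.4045e-7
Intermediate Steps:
1/(-834733 - 355101) = 1/(-1189834) = -1/1189834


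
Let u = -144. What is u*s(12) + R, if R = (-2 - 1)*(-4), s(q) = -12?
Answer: 1740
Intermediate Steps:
R = 12 (R = -3*(-4) = 12)
u*s(12) + R = -144*(-12) + 12 = 1728 + 12 = 1740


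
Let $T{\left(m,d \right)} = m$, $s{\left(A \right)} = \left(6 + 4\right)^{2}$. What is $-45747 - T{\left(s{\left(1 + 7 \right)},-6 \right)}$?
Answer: $-45847$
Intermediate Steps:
$s{\left(A \right)} = 100$ ($s{\left(A \right)} = 10^{2} = 100$)
$-45747 - T{\left(s{\left(1 + 7 \right)},-6 \right)} = -45747 - 100 = -45847$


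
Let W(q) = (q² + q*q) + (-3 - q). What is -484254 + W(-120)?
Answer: -455337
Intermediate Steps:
W(q) = -3 - q + 2*q² (W(q) = (q² + q²) + (-3 - q) = 2*q² + (-3 - q) = -3 - q + 2*q²)
-484254 + W(-120) = -484254 + (-3 - 1*(-120) + 2*(-120)²) = -484254 + (-3 + 120 + 2*14400) = -484254 + (-3 + 120 + 28800) = -484254 + 28917 = -455337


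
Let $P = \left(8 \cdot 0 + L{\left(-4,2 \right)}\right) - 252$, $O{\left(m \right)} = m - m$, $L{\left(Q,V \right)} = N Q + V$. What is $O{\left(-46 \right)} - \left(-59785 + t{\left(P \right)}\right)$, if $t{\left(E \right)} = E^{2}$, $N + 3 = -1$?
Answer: $5029$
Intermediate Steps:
$N = -4$ ($N = -3 - 1 = -4$)
$L{\left(Q,V \right)} = V - 4 Q$ ($L{\left(Q,V \right)} = - 4 Q + V = V - 4 Q$)
$O{\left(m \right)} = 0$
$P = -234$ ($P = \left(8 \cdot 0 + \left(2 - -16\right)\right) - 252 = \left(0 + \left(2 + 16\right)\right) - 252 = \left(0 + 18\right) - 252 = 18 - 252 = -234$)
$O{\left(-46 \right)} - \left(-59785 + t{\left(P \right)}\right) = 0 - \left(-59785 + \left(-234\right)^{2}\right) = 0 - \left(-59785 + 54756\right) = 0 - -5029 = 0 + 5029 = 5029$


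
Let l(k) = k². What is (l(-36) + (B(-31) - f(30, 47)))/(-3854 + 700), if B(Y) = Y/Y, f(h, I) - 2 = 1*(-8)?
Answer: -1303/3154 ≈ -0.41313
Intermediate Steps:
f(h, I) = -6 (f(h, I) = 2 + 1*(-8) = 2 - 8 = -6)
B(Y) = 1
(l(-36) + (B(-31) - f(30, 47)))/(-3854 + 700) = ((-36)² + (1 - 1*(-6)))/(-3854 + 700) = (1296 + (1 + 6))/(-3154) = (1296 + 7)*(-1/3154) = 1303*(-1/3154) = -1303/3154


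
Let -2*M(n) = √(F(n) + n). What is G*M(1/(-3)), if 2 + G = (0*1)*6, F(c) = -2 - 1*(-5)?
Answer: 2*√6/3 ≈ 1.6330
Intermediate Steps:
F(c) = 3 (F(c) = -2 + 5 = 3)
M(n) = -√(3 + n)/2
G = -2 (G = -2 + (0*1)*6 = -2 + 0*6 = -2 + 0 = -2)
G*M(1/(-3)) = -(-1)*√(3 + 1/(-3)) = -(-1)*√(3 - ⅓) = -(-1)*√(8/3) = -(-1)*2*√6/3 = -(-2)*√6/3 = 2*√6/3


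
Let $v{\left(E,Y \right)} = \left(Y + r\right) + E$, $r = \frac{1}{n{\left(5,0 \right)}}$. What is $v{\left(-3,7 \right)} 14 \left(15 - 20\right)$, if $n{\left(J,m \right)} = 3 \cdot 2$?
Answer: $- \frac{875}{3} \approx -291.67$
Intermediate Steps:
$n{\left(J,m \right)} = 6$
$r = \frac{1}{6} \approx 0.16667$
$v{\left(E,Y \right)} = \frac{1}{6} + E + Y$ ($v{\left(E,Y \right)} = \left(Y + \frac{1}{6}\right) + E = \left(\frac{1}{6} + Y\right) + E = \frac{1}{6} + E + Y$)
$v{\left(-3,7 \right)} 14 \left(15 - 20\right) = \left(\frac{1}{6} - 3 + 7\right) 14 \left(15 - 20\right) = \frac{25}{6} \cdot 14 \left(15 - 20\right) = \frac{175}{3} \left(-5\right) = - \frac{875}{3}$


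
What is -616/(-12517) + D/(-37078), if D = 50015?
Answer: -603197707/464105326 ≈ -1.2997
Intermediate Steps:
-616/(-12517) + D/(-37078) = -616/(-12517) + 50015/(-37078) = -616*(-1/12517) + 50015*(-1/37078) = 616/12517 - 50015/37078 = -603197707/464105326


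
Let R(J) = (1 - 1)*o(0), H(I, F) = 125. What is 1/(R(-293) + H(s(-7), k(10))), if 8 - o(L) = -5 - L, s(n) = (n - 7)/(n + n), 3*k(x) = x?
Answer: 1/125 ≈ 0.0080000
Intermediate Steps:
k(x) = x/3
s(n) = (-7 + n)/(2*n) (s(n) = (-7 + n)/((2*n)) = (-7 + n)*(1/(2*n)) = (-7 + n)/(2*n))
o(L) = 13 + L (o(L) = 8 - (-5 - L) = 8 + (5 + L) = 13 + L)
R(J) = 0 (R(J) = (1 - 1)*(13 + 0) = 0*13 = 0)
1/(R(-293) + H(s(-7), k(10))) = 1/(0 + 125) = 1/125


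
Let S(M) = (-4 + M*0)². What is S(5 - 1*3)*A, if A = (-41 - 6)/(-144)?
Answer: 47/9 ≈ 5.2222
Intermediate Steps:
S(M) = 16 (S(M) = (-4 + 0)² = (-4)² = 16)
A = 47/144 (A = -47*(-1/144) = 47/144 ≈ 0.32639)
S(5 - 1*3)*A = 16*(47/144) = 47/9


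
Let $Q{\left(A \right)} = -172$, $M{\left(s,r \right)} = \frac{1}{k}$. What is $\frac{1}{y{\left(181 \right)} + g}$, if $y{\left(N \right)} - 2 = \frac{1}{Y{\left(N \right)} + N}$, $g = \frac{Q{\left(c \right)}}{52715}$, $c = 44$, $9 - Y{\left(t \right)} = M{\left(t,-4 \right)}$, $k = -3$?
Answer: $\frac{30100265}{60260463} \approx 0.4995$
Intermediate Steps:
$M{\left(s,r \right)} = - \frac{1}{3}$ ($M{\left(s,r \right)} = \frac{1}{-3} = - \frac{1}{3}$)
$Y{\left(t \right)} = \frac{28}{3}$ ($Y{\left(t \right)} = 9 - - \frac{1}{3} = 9 + \frac{1}{3} = \frac{28}{3}$)
$g = - \frac{172}{52715} \approx -0.0032628$
$y{\left(N \right)} = 2 + \frac{1}{\frac{28}{3} + N}$
$\frac{1}{y{\left(181 \right)} + g} = \frac{1}{\frac{59 + 6 \cdot 181}{28 + 3 \cdot 181} - \frac{172}{52715}} = \frac{1}{\frac{59 + 1086}{28 + 543} - \frac{172}{52715}} = \frac{1}{\frac{1}{571} \cdot 1145 - \frac{172}{52715}} = \frac{1}{\frac{1145}{571} - \frac{172}{52715}} = \frac{1}{\frac{60260463}{30100265}} = \frac{30100265}{60260463}$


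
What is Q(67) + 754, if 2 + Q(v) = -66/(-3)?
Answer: 774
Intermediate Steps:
Q(v) = 20 (Q(v) = -2 - 66/(-3) = -2 - 66*(-⅓) = -2 + 22 = 20)
Q(67) + 754 = 20 + 754 = 774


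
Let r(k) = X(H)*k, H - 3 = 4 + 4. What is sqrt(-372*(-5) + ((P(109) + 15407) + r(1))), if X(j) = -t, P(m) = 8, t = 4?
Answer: 3*sqrt(1919) ≈ 131.42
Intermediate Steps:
H = 11 (H = 3 + (4 + 4) = 3 + 8 = 11)
X(j) = -4 (X(j) = -1*4 = -4)
r(k) = -4*k
sqrt(-372*(-5) + ((P(109) + 15407) + r(1))) = sqrt(-372*(-5) + ((8 + 15407) - 4*1)) = sqrt(1860 + (15415 - 4)) = sqrt(1860 + 15411) = sqrt(17271) = 3*sqrt(1919)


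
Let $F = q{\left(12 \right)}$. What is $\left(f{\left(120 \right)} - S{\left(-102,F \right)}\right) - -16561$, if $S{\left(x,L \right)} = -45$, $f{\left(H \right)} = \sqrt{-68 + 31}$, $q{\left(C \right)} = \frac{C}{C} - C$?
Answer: $16606 + i \sqrt{37} \approx 16606.0 + 6.0828 i$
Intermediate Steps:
$q{\left(C \right)} = 1 - C$
$F = -11$ ($F = 1 - 12 = -11$)
$f{\left(H \right)} = i \sqrt{37}$ ($f{\left(H \right)} = \sqrt{-37} = i \sqrt{37}$)
$\left(f{\left(120 \right)} - S{\left(-102,F \right)}\right) - -16561 = \left(i \sqrt{37} - -45\right) - -16561 = \left(i \sqrt{37} + 45\right) + 16561 = \left(45 + i \sqrt{37}\right) + 16561 = 16606 + i \sqrt{37}$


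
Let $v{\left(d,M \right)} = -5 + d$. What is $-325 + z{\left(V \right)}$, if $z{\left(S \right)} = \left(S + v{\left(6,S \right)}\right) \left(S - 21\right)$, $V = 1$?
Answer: $-365$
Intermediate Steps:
$z{\left(S \right)} = \left(1 + S\right) \left(-21 + S\right)$ ($z{\left(S \right)} = \left(S + \left(-5 + 6\right)\right) \left(S - 21\right) = \left(S + 1\right) \left(-21 + S\right) = \left(1 + S\right) \left(-21 + S\right)$)
$-325 + z{\left(V \right)} = -325 - \left(41 - 1\right) = -325 - 40 = -365$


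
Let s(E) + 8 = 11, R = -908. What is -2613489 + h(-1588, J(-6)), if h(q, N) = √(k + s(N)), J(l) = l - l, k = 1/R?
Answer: -2613489 + √618121/454 ≈ -2.6135e+6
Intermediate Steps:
s(E) = 3 (s(E) = -8 + 11 = 3)
k = -1/908 (k = 1/(-908) = -1/908 ≈ -0.0011013)
J(l) = 0
h(q, N) = √618121/454 (h(q, N) = √(-1/908 + 3) = √(2723/908) = √618121/454)
-2613489 + h(-1588, J(-6)) = -2613489 + √618121/454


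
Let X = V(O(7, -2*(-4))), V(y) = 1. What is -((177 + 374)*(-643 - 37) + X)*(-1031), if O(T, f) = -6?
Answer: -386294049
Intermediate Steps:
X = 1
-((177 + 374)*(-643 - 37) + X)*(-1031) = -((177 + 374)*(-643 - 37) + 1)*(-1031) = -(551*(-680) + 1)*(-1031) = -(-374680 + 1)*(-1031) = -(-374679)*(-1031) = -1*386294049 = -386294049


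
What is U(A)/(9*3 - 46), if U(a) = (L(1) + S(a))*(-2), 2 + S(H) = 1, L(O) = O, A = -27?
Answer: 0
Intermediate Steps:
S(H) = -1 (S(H) = -2 + 1 = -1)
U(a) = 0 (U(a) = (1 - 1)*(-2) = 0*(-2) = 0)
U(A)/(9*3 - 46) = 0/(9*3 - 46) = 0/(27 - 46) = 0/(-19) = 0*(-1/19) = 0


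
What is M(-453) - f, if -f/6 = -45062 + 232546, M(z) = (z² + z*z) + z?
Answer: 1534869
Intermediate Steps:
M(z) = z + 2*z² (M(z) = (z² + z²) + z = 2*z² + z = z + 2*z²)
f = -1124904 (f = -6*(-45062 + 232546) = -6*187484 = -1124904)
M(-453) - f = -453*(1 + 2*(-453)) - 1*(-1124904) = -453*(1 - 906) + 1124904 = -453*(-905) + 1124904 = 409965 + 1124904 = 1534869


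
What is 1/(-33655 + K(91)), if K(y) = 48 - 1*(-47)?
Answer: -1/33560 ≈ -2.9797e-5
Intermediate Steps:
K(y) = 95 (K(y) = 48 + 47 = 95)
1/(-33655 + K(91)) = 1/(-33655 + 95) = 1/(-33560) = -1/33560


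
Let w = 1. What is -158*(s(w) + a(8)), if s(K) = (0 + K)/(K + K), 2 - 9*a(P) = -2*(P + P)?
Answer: -6083/9 ≈ -675.89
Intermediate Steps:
a(P) = 2/9 + 4*P/9 (a(P) = 2/9 - (-2)*(P + P)/9 = 2/9 - (-2)*2*P/9 = 2/9 - (-4)*P/9 = 2/9 + 4*P/9)
s(K) = 1/2 (s(K) = K/((2*K)) = K*(1/(2*K)) = 1/2)
-158*(s(w) + a(8)) = -158*(1/2 + (2/9 + (4/9)*8)) = -158*(1/2 + (2/9 + 32/9)) = -158*(1/2 + 34/9) = -158*77/18 = -6083/9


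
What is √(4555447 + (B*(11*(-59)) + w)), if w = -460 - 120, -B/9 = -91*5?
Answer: 2*√474303 ≈ 1377.4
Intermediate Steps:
B = 4095 (B = -(-819)*5 = -9*(-455) = 4095)
w = -580
√(4555447 + (B*(11*(-59)) + w)) = √(4555447 + (4095*(11*(-59)) - 580)) = √(4555447 + (4095*(-649) - 580)) = √(4555447 + (-2657655 - 580)) = √(4555447 - 2658235) = √1897212 = 2*√474303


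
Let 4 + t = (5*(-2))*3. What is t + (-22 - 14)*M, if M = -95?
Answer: 3386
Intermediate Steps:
t = -34 (t = -4 + (5*(-2))*3 = -4 - 10*3 = -4 - 30 = -34)
t + (-22 - 14)*M = -34 + (-22 - 14)*(-95) = -34 - 36*(-95) = -34 + 3420 = 3386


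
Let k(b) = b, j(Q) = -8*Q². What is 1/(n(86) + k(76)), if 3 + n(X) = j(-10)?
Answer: -1/727 ≈ -0.0013755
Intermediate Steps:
n(X) = -803 (n(X) = -3 - 8*(-10)² = -3 - 8*100 = -3 - 800 = -803)
1/(n(86) + k(76)) = 1/(-803 + 76) = 1/(-727) = -1/727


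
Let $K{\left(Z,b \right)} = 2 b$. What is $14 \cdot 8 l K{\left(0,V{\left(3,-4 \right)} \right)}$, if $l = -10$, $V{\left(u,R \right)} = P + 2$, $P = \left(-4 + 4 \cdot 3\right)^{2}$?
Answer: $-147840$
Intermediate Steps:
$P = 64$ ($P = \left(-4 + 12\right)^{2} = 8^{2} = 64$)
$V{\left(u,R \right)} = 66$ ($V{\left(u,R \right)} = 64 + 2 = 66$)
$14 \cdot 8 l K{\left(0,V{\left(3,-4 \right)} \right)} = 14 \cdot 8 \left(-10\right) 2 \cdot 66 = 112 \left(-10\right) 132 = \left(-1120\right) 132 = -147840$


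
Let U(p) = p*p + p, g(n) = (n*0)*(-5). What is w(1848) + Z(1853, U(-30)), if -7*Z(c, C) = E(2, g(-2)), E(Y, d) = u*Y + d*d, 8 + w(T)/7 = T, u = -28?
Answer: 12888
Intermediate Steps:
w(T) = -56 + 7*T
g(n) = 0 (g(n) = 0*(-5) = 0)
E(Y, d) = d² - 28*Y (E(Y, d) = -28*Y + d*d = -28*Y + d² = d² - 28*Y)
U(p) = p + p² (U(p) = p² + p = p + p²)
Z(c, C) = 8 (Z(c, C) = -(0² - 28*2)/7 = -(0 - 56)/7 = -⅐*(-56) = 8)
w(1848) + Z(1853, U(-30)) = (-56 + 7*1848) + 8 = (-56 + 12936) + 8 = 12880 + 8 = 12888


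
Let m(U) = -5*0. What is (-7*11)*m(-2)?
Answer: 0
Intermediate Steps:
m(U) = 0
(-7*11)*m(-2) = -7*11*0 = -77*0 = 0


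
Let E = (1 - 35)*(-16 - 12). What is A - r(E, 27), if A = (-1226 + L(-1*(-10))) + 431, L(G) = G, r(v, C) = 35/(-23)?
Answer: -18020/23 ≈ -783.48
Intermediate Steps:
E = 952 (E = -34*(-28) = 952)
r(v, C) = -35/23 (r(v, C) = 35*(-1/23) = -35/23)
A = -785 (A = (-1226 - 1*(-10)) + 431 = (-1226 + 10) + 431 = -1216 + 431 = -785)
A - r(E, 27) = -785 - 1*(-35/23) = -785 + 35/23 = -18020/23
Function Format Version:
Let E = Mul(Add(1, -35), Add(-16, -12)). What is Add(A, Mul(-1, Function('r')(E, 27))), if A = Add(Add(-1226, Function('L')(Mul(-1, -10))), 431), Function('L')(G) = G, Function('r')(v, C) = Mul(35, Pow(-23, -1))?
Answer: Rational(-18020, 23) ≈ -783.48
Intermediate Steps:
E = 952 (E = Mul(-34, -28) = 952)
Function('r')(v, C) = Rational(-35, 23) (Function('r')(v, C) = Mul(35, Rational(-1, 23)) = Rational(-35, 23))
A = -785 (A = Add(Add(-1226, Mul(-1, -10)), 431) = Add(Add(-1226, 10), 431) = Add(-1216, 431) = -785)
Add(A, Mul(-1, Function('r')(E, 27))) = Add(-785, Mul(-1, Rational(-35, 23))) = Add(-785, Rational(35, 23)) = Rational(-18020, 23)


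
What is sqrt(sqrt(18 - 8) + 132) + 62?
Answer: 62 + sqrt(132 + sqrt(10)) ≈ 73.626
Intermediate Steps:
sqrt(sqrt(18 - 8) + 132) + 62 = sqrt(sqrt(10) + 132) + 62 = sqrt(132 + sqrt(10)) + 62 = 62 + sqrt(132 + sqrt(10))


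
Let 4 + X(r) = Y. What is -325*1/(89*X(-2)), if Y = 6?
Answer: -325/178 ≈ -1.8258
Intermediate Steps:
X(r) = 2 (X(r) = -4 + 6 = 2)
-325*1/(89*X(-2)) = -325/(89*2) = -325/178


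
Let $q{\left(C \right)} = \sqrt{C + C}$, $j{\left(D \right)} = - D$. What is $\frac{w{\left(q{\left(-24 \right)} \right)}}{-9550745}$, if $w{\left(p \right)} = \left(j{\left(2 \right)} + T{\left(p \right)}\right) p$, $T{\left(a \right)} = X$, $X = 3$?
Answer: $- \frac{4 i \sqrt{3}}{9550745} \approx - 7.2541 \cdot 10^{-7} i$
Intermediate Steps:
$T{\left(a \right)} = 3$
$q{\left(C \right)} = \sqrt{2} \sqrt{C}$ ($q{\left(C \right)} = \sqrt{2 C} = \sqrt{2} \sqrt{C}$)
$w{\left(p \right)} = p$ ($w{\left(p \right)} = \left(\left(-1\right) 2 + 3\right) p = \left(-2 + 3\right) p = 1 p = p$)
$\frac{w{\left(q{\left(-24 \right)} \right)}}{-9550745} = \frac{\sqrt{2} \sqrt{-24}}{-9550745} = \sqrt{2} \cdot 2 i \sqrt{6} \left(- \frac{1}{9550745}\right) = 4 i \sqrt{3} \left(- \frac{1}{9550745}\right) = - \frac{4 i \sqrt{3}}{9550745}$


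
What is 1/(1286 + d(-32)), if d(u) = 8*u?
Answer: 1/1030 ≈ 0.00097087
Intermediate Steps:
1/(1286 + d(-32)) = 1/(1286 + 8*(-32)) = 1/(1286 - 256) = 1/1030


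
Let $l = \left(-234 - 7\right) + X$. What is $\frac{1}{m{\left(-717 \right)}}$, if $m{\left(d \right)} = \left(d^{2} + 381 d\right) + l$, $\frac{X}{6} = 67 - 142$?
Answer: $\frac{1}{240221} \approx 4.1628 \cdot 10^{-6}$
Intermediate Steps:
$X = -450$ ($X = 6 \left(67 - 142\right) = 6 \left(-75\right) = -450$)
$l = -691$ ($l = \left(-234 - 7\right) - 450 = -241 - 450 = -691$)
$m{\left(d \right)} = -691 + d^{2} + 381 d$ ($m{\left(d \right)} = \left(d^{2} + 381 d\right) - 691 = -691 + d^{2} + 381 d$)
$\frac{1}{m{\left(-717 \right)}} = \frac{1}{-691 + \left(-717\right)^{2} + 381 \left(-717\right)} = \frac{1}{-691 + 514089 - 273177} = \frac{1}{240221}$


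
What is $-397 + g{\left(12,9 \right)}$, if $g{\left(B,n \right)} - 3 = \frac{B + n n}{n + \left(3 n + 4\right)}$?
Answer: $- \frac{15667}{40} \approx -391.67$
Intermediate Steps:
$g{\left(B,n \right)} = 3 + \frac{B + n^{2}}{4 + 4 n}$ ($g{\left(B,n \right)} = 3 + \frac{B + n n}{n + \left(3 n + 4\right)} = 3 + \frac{B + n^{2}}{n + \left(4 + 3 n\right)} = 3 + \frac{B + n^{2}}{4 + 4 n}$)
$-397 + g{\left(12,9 \right)} = -397 + \frac{12 + 12 + 9^{2} + 12 \cdot 9}{4 \left(1 + 9\right)} = -397 + \frac{12 + 12 + 81 + 108}{4 \cdot 10} = -397 + \frac{1}{4} \cdot \frac{1}{10} \cdot 213 = -397 + \frac{213}{40} = - \frac{15667}{40}$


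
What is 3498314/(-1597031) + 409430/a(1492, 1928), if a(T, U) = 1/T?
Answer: 975577620778046/1597031 ≈ 6.1087e+8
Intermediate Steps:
3498314/(-1597031) + 409430/a(1492, 1928) = 3498314/(-1597031) + 409430/(1/1492) = 3498314*(-1/1597031) + 409430/(1/1492) = -3498314/1597031 + 409430*1492 = -3498314/1597031 + 610869560 = 975577620778046/1597031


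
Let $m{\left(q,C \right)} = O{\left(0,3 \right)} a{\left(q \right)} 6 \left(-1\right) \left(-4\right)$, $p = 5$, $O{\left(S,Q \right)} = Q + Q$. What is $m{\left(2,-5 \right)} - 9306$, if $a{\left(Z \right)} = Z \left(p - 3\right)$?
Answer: $-8730$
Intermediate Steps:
$O{\left(S,Q \right)} = 2 Q$
$a{\left(Z \right)} = 2 Z$ ($a{\left(Z \right)} = Z \left(5 - 3\right) = Z 2 = 2 Z$)
$m{\left(q,C \right)} = 288 q$ ($m{\left(q,C \right)} = 2 \cdot 3 \cdot 2 q 6 \left(-1\right) \left(-4\right) = 6 \cdot 12 q \left(-1\right) \left(-4\right) = 6 \left(- 12 q\right) \left(-4\right) = - 72 q \left(-4\right) = 288 q$)
$m{\left(2,-5 \right)} - 9306 = 288 \cdot 2 - 9306 = 576 - 9306 = -8730$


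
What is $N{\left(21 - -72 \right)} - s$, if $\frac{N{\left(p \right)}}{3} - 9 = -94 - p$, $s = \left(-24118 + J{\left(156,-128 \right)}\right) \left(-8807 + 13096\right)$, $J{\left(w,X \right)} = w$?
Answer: $102772484$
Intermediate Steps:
$s = -102773018$ ($s = \left(-24118 + 156\right) \left(-8807 + 13096\right) = \left(-23962\right) 4289 = -102773018$)
$N{\left(p \right)} = -255 - 3 p$ ($N{\left(p \right)} = 27 + 3 \left(-94 - p\right) = 27 - \left(282 + 3 p\right) = -255 - 3 p$)
$N{\left(21 - -72 \right)} - s = \left(-255 - 3 \left(21 - -72\right)\right) - -102773018 = \left(-255 - 3 \left(21 + 72\right)\right) + 102773018 = \left(-255 - 279\right) + 102773018 = -534 + 102773018 = 102772484$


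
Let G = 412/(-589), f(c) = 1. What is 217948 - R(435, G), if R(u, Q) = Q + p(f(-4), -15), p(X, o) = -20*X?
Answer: 128383564/589 ≈ 2.1797e+5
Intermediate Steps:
G = -412/589 (G = 412*(-1/589) = -412/589 ≈ -0.69949)
R(u, Q) = -20 + Q (R(u, Q) = Q - 20*1 = Q - 20 = -20 + Q)
217948 - R(435, G) = 217948 - (-20 - 412/589) = 217948 - 1*(-12192/589) = 217948 + 12192/589 = 128383564/589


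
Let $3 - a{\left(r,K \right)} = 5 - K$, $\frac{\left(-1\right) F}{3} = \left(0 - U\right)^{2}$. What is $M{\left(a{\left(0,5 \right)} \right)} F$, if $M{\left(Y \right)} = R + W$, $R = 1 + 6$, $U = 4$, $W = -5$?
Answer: $-96$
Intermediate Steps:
$R = 7$
$F = -48$ ($F = - 3 \left(0 - 4\right)^{2} = - 3 \left(-4\right)^{2} = \left(-3\right) 16 = -48$)
$a{\left(r,K \right)} = -2 + K$ ($a{\left(r,K \right)} = 3 - \left(5 - K\right) = 3 + \left(-5 + K\right) = -2 + K$)
$M{\left(Y \right)} = 2$ ($M{\left(Y \right)} = 7 - 5 = 2$)
$M{\left(a{\left(0,5 \right)} \right)} F = 2 \left(-48\right) = -96$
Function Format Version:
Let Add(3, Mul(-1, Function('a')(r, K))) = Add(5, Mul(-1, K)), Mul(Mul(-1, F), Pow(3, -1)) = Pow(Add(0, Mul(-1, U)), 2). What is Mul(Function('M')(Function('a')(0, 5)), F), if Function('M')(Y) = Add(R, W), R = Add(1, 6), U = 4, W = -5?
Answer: -96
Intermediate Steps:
R = 7
F = -48 (F = Mul(-3, Pow(Add(0, Mul(-1, 4)), 2)) = Mul(-3, Pow(Add(0, -4), 2)) = Mul(-3, Pow(-4, 2)) = Mul(-3, 16) = -48)
Function('a')(r, K) = Add(-2, K) (Function('a')(r, K) = Add(3, Mul(-1, Add(5, Mul(-1, K)))) = Add(3, Add(-5, K)) = Add(-2, K))
Function('M')(Y) = 2 (Function('M')(Y) = Add(7, -5) = 2)
Mul(Function('M')(Function('a')(0, 5)), F) = Mul(2, -48) = -96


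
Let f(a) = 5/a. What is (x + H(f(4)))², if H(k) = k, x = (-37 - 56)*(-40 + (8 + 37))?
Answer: 3441025/16 ≈ 2.1506e+5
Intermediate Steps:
x = -465 (x = -93*(-40 + 45) = -93*5 = -465)
(x + H(f(4)))² = (-465 + 5/4)² = (-1855/4)² = 3441025/16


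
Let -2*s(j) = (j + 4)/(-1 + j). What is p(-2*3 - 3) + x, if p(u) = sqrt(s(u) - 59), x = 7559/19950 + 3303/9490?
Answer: 6881488/9466275 + I*sqrt(237)/2 ≈ 0.72695 + 7.6974*I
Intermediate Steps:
s(j) = -(4 + j)/(2*(-1 + j)) (s(j) = -(j + 4)/(2*(-1 + j)) = -(4 + j)/(2*(-1 + j)))
x = 6881488/9466275 (x = 7559*(1/19950) + 3303*(1/9490) = 7559/19950 + 3303/9490 = 6881488/9466275 ≈ 0.72695)
p(u) = sqrt(-59 + (-4 - u)/(2*(-1 + u))) (p(u) = sqrt((-4 - u)/(2*(-1 + u)) - 59) = sqrt(-59 + (-4 - u)/(2*(-1 + u))))
p(-2*3 - 3) + x = sqrt(2)*sqrt((114 - 119*(-2*3 - 3))/(-1 + (-2*3 - 3)))/2 + 6881488/9466275 = sqrt(2)*sqrt((114 - 119*(-6 - 3))/(-1 + (-6 - 3)))/2 + 6881488/9466275 = sqrt(2)*sqrt((114 - 119*(-9))/(-1 - 9))/2 + 6881488/9466275 = sqrt(2)*sqrt((114 + 1071)/(-10))/2 + 6881488/9466275 = sqrt(2)*sqrt(-1/10*1185)/2 + 6881488/9466275 = sqrt(2)*sqrt(-237/2)/2 + 6881488/9466275 = sqrt(2)*(I*sqrt(474)/2)/2 + 6881488/9466275 = I*sqrt(237)/2 + 6881488/9466275 = 6881488/9466275 + I*sqrt(237)/2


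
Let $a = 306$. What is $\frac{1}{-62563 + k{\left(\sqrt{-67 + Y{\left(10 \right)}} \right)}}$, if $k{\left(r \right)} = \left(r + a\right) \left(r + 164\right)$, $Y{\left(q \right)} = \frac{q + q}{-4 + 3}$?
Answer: $- \frac{6233}{87309728} - \frac{235 i \sqrt{87}}{87309728} \approx -7.1389 \cdot 10^{-5} - 2.5105 \cdot 10^{-5} i$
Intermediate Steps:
$Y{\left(q \right)} = - 2 q$ ($Y{\left(q \right)} = \frac{2 q}{-1} = 2 q \left(-1\right) = - 2 q$)
$k{\left(r \right)} = \left(164 + r\right) \left(306 + r\right)$ ($k{\left(r \right)} = \left(r + 306\right) \left(r + 164\right) = \left(306 + r\right) \left(164 + r\right) = \left(164 + r\right) \left(306 + r\right)$)
$\frac{1}{-62563 + k{\left(\sqrt{-67 + Y{\left(10 \right)}} \right)}} = \frac{1}{-62563 + \left(50184 + \left(\sqrt{-67 - 20}\right)^{2} + 470 \sqrt{-67 - 20}\right)} = \frac{1}{-62563 + \left(50184 + \left(\sqrt{-87}\right)^{2} + 470 \sqrt{-87}\right)} = \frac{1}{-62563 + \left(50184 + \left(i \sqrt{87}\right)^{2} + 470 i \sqrt{87}\right)} = \frac{1}{-62563 + \left(50184 - 87 + 470 i \sqrt{87}\right)} = \frac{1}{-62563 + \left(50097 + 470 i \sqrt{87}\right)} = \frac{1}{-12466 + 470 i \sqrt{87}}$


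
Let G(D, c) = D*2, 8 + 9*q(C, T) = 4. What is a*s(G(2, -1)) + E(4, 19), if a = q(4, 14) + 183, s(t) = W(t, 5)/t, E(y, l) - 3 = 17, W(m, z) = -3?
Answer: -1403/12 ≈ -116.92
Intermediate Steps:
q(C, T) = -4/9 (q(C, T) = -8/9 + (⅑)*4 = -8/9 + 4/9 = -4/9)
E(y, l) = 20 (E(y, l) = 3 + 17 = 20)
G(D, c) = 2*D
s(t) = -3/t
a = 1643/9 (a = -4/9 + 183 = 1643/9 ≈ 182.56)
a*s(G(2, -1)) + E(4, 19) = 1643*(-3/(2*2))/9 + 20 = 1643*(-3/4)/9 + 20 = 1643*(-3*¼)/9 + 20 = (1643/9)*(-¾) + 20 = -1643/12 + 20 = -1403/12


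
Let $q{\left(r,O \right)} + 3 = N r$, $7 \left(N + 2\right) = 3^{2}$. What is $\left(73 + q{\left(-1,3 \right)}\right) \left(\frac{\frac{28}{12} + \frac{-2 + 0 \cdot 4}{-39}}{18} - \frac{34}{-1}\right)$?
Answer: $\frac{62755}{26} \approx 2413.7$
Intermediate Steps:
$N = - \frac{5}{7}$ ($N = -2 + \frac{3^{2}}{7} = -2 + \frac{1}{7} \cdot 9 = -2 + \frac{9}{7} = - \frac{5}{7} \approx -0.71429$)
$q{\left(r,O \right)} = -3 - \frac{5 r}{7}$
$\left(73 + q{\left(-1,3 \right)}\right) \left(\frac{\frac{28}{12} + \frac{-2 + 0 \cdot 4}{-39}}{18} - \frac{34}{-1}\right) = \left(73 - \frac{16}{7}\right) \left(\frac{\frac{28}{12} + \frac{-2 + 0 \cdot 4}{-39}}{18} - \frac{34}{-1}\right) = \left(73 + \left(-3 + \frac{5}{7}\right)\right) \left(\left(28 \cdot \frac{1}{12} + \left(-2 + 0\right) \left(- \frac{1}{39}\right)\right) \frac{1}{18} - -34\right) = \left(73 - \frac{16}{7}\right) \left(\left(\frac{7}{3} - - \frac{2}{39}\right) \frac{1}{18} + 34\right) = \frac{495 \left(\left(\frac{7}{3} + \frac{2}{39}\right) \frac{1}{18} + 34\right)}{7} = \frac{495 \left(\frac{31}{13} \cdot \frac{1}{18} + 34\right)}{7} = \frac{495 \left(\frac{31}{234} + 34\right)}{7} = \frac{495}{7} \cdot \frac{7987}{234} = \frac{62755}{26}$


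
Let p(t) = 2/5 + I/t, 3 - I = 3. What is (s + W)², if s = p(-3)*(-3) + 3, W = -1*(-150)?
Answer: 576081/25 ≈ 23043.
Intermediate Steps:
I = 0 (I = 3 - 1*3 = 3 - 3 = 0)
p(t) = ⅖ (p(t) = 2/5 + 0/t = 2*(⅕) + 0 = ⅖ + 0 = ⅖)
W = 150
s = 9/5 (s = (⅖)*(-3) + 3 = -6/5 + 3 = 9/5 ≈ 1.8000)
(s + W)² = (9/5 + 150)² = (759/5)² = 576081/25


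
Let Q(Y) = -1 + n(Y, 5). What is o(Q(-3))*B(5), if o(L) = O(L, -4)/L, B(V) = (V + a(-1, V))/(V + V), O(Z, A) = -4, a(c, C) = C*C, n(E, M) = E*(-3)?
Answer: -3/2 ≈ -1.5000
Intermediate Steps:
n(E, M) = -3*E
a(c, C) = C²
Q(Y) = -1 - 3*Y
B(V) = (V + V²)/(2*V) (B(V) = (V + V²)/(V + V) = (V + V²)/((2*V)) = (V + V²)*(1/(2*V)) = (V + V²)/(2*V))
o(L) = -4/L
o(Q(-3))*B(5) = (-4/(-1 - 3*(-3)))*(½ + (½)*5) = (-4/(-1 + 9))*(½ + 5/2) = -4/8*3 = -4*⅛*3 = -½*3 = -3/2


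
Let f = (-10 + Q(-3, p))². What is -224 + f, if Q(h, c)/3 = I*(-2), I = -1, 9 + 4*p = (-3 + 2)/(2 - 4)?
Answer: -208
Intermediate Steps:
p = -17/8 (p = -9/4 + ((-3 + 2)/(2 - 4))/4 = -9/4 + (-1/(-2))/4 = -9/4 + (-1*(-½))/4 = -9/4 + (¼)*(½) = -9/4 + ⅛ = -17/8 ≈ -2.1250)
Q(h, c) = 6 (Q(h, c) = 3*(-1*(-2)) = 3*2 = 6)
f = 16 (f = (-10 + 6)² = (-4)² = 16)
-224 + f = -224 + 16 = -208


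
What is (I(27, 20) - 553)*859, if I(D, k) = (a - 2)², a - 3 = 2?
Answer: -467296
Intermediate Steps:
a = 5 (a = 3 + 2 = 5)
I(D, k) = 9 (I(D, k) = (5 - 2)² = 3² = 9)
(I(27, 20) - 553)*859 = (9 - 553)*859 = -544*859 = -467296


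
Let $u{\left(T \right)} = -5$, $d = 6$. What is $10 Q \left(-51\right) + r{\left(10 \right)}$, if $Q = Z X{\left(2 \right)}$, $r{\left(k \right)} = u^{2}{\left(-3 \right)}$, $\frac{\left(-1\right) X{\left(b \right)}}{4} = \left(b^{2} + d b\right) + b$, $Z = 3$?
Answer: $110185$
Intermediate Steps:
$X{\left(b \right)} = - 28 b - 4 b^{2}$ ($X{\left(b \right)} = - 4 \left(\left(b^{2} + 6 b\right) + b\right) = - 4 \left(b^{2} + 7 b\right) = - 28 b - 4 b^{2}$)
$r{\left(k \right)} = 25$ ($r{\left(k \right)} = \left(-5\right)^{2} = 25$)
$Q = -216$ ($Q = 3 \left(\left(-4\right) 2 \left(7 + 2\right)\right) = 3 \left(\left(-4\right) 2 \cdot 9\right) = 3 \left(-72\right) = -216$)
$10 Q \left(-51\right) + r{\left(10 \right)} = 10 \left(-216\right) \left(-51\right) + 25 = \left(-2160\right) \left(-51\right) + 25 = 110160 + 25 = 110185$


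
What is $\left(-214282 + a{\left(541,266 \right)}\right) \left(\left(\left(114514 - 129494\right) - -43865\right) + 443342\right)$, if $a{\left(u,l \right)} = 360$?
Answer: $-101019744294$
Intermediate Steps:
$\left(-214282 + a{\left(541,266 \right)}\right) \left(\left(\left(114514 - 129494\right) - -43865\right) + 443342\right) = \left(-214282 + 360\right) \left(\left(\left(114514 - 129494\right) - -43865\right) + 443342\right) = - 213922 \left(\left(-14980 + 43865\right) + 443342\right) = - 213922 \left(28885 + 443342\right) = \left(-213922\right) 472227 = -101019744294$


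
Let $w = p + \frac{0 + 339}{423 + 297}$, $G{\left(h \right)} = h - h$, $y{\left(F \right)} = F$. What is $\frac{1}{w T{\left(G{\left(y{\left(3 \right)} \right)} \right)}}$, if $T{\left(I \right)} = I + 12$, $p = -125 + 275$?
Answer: $\frac{20}{36113} \approx 0.00055382$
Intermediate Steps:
$p = 150$
$G{\left(h \right)} = 0$
$T{\left(I \right)} = 12 + I$
$w = \frac{36113}{240}$ ($w = 150 + \frac{0 + 339}{423 + 297} = 150 + \frac{339}{720} = 150 + 339 \cdot \frac{1}{720} = 150 + \frac{113}{240} = \frac{36113}{240} \approx 150.47$)
$\frac{1}{w T{\left(G{\left(y{\left(3 \right)} \right)} \right)}} = \frac{1}{\frac{36113}{240} \left(12 + 0\right)} = \frac{1}{\frac{36113}{240} \cdot 12} = \frac{1}{\frac{36113}{20}} = \frac{20}{36113}$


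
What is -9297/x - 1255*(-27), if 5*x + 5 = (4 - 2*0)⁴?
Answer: 8458650/251 ≈ 33700.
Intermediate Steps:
x = 251/5 (x = -1 + (4 - 2*0)⁴/5 = -1 + (4 + 0)⁴/5 = -1 + (⅕)*4⁴ = -1 + (⅕)*256 = -1 + 256/5 = 251/5 ≈ 50.200)
-9297/x - 1255*(-27) = -9297/251/5 - 1255*(-27) = -9297*5/251 + 33885 = -46485/251 + 33885 = 8458650/251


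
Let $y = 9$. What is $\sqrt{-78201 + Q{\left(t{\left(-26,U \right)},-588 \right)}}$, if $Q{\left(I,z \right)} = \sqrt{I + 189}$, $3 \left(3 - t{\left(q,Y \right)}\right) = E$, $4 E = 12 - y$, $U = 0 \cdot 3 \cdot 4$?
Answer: $\frac{\sqrt{-312804 + 2 \sqrt{767}}}{2} \approx 279.62 i$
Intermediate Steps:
$U = 0$ ($U = 0 \cdot 4 = 0$)
$E = \frac{3}{4}$ ($E = \frac{12 - 9}{4} = \frac{1}{4} \cdot 3 = \frac{3}{4} \approx 0.75$)
$t{\left(q,Y \right)} = \frac{11}{4}$ ($t{\left(q,Y \right)} = 3 - \frac{1}{4} = \frac{11}{4}$)
$Q{\left(I,z \right)} = \sqrt{189 + I}$
$\sqrt{-78201 + Q{\left(t{\left(-26,U \right)},-588 \right)}} = \sqrt{-78201 + \sqrt{189 + \frac{11}{4}}} = \sqrt{-78201 + \sqrt{\frac{767}{4}}} = \sqrt{-78201 + \frac{\sqrt{767}}{2}}$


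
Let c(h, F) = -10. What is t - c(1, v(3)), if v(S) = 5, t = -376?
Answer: -366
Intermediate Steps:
t - c(1, v(3)) = -376 - 1*(-10) = -376 + 10 = -366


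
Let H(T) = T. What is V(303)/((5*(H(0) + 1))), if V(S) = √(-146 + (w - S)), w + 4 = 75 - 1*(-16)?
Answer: I*√362/5 ≈ 3.8053*I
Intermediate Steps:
w = 87 (w = -4 + (75 - 1*(-16)) = -4 + (75 + 16) = -4 + 91 = 87)
V(S) = √(-59 - S) (V(S) = √(-146 + (87 - S)) = √(-59 - S))
V(303)/((5*(H(0) + 1))) = √(-59 - 1*303)/((5*(0 + 1))) = √(-59 - 303)/((5*1)) = √(-362)/5 = (I*√362)*(⅕) = I*√362/5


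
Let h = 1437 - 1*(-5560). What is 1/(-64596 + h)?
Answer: -1/57599 ≈ -1.7361e-5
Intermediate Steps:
h = 6997 (h = 1437 + 5560 = 6997)
1/(-64596 + h) = 1/(-64596 + 6997) = 1/(-57599) = -1/57599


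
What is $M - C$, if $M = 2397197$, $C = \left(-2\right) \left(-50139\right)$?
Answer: $2296919$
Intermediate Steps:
$C = 100278$
$M - C = 2397197 - 100278 = 2296919$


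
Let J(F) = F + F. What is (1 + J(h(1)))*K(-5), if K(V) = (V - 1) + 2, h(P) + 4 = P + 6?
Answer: -28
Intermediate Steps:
h(P) = 2 + P (h(P) = -4 + (P + 6) = -4 + (6 + P) = 2 + P)
J(F) = 2*F
K(V) = 1 + V (K(V) = (-1 + V) + 2 = 1 + V)
(1 + J(h(1)))*K(-5) = (1 + 2*(2 + 1))*(1 - 5) = (1 + 2*3)*(-4) = (1 + 6)*(-4) = 7*(-4) = -28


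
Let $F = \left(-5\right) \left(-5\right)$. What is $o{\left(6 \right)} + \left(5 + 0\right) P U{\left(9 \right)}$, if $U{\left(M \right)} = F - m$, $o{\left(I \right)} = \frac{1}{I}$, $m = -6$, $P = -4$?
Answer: $- \frac{3719}{6} \approx -619.83$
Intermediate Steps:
$F = 25$
$U{\left(M \right)} = 31$ ($U{\left(M \right)} = 25 - -6 = 25 + 6 = 31$)
$o{\left(6 \right)} + \left(5 + 0\right) P U{\left(9 \right)} = \frac{1}{6} + \left(5 + 0\right) \left(-4\right) 31 = \frac{1}{6} + 5 \left(-4\right) 31 = \frac{1}{6} - 620 = - \frac{3719}{6}$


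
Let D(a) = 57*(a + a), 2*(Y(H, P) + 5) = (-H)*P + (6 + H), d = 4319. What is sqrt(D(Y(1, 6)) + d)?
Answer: sqrt(3806) ≈ 61.693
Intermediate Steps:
Y(H, P) = -2 + H/2 - H*P/2 (Y(H, P) = -5 + ((-H)*P + (6 + H))/2 = -5 + (-H*P + (6 + H))/2 = -5 + (6 + H - H*P)/2 = -5 + (3 + H/2 - H*P/2) = -2 + H/2 - H*P/2)
D(a) = 114*a (D(a) = 57*(2*a) = 114*a)
sqrt(D(Y(1, 6)) + d) = sqrt(114*(-2 + (1/2)*1 - 1/2*1*6) + 4319) = sqrt(114*(-2 + 1/2 - 3) + 4319) = sqrt(114*(-9/2) + 4319) = sqrt(-513 + 4319) = sqrt(3806)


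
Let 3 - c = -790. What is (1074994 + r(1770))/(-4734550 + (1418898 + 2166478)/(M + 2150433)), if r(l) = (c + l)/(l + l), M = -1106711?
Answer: -1985932288702103/8746544225211480 ≈ -0.22705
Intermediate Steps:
c = 793 (c = 3 - 1*(-790) = 3 + 790 = 793)
r(l) = (793 + l)/(2*l) (r(l) = (793 + l)/(l + l) = (793 + l)/((2*l)) = (793 + l)*(1/(2*l)) = (793 + l)/(2*l))
(1074994 + r(1770))/(-4734550 + (1418898 + 2166478)/(M + 2150433)) = (1074994 + (½)*(793 + 1770)/1770)/(-4734550 + (1418898 + 2166478)/(-1106711 + 2150433)) = (1074994 + (½)*(1/1770)*2563)/(-4734550 + 3585376/1043722) = (1074994 + 2563/3540)/(-4734550 + 3585376*(1/1043722)) = 3805481323/(3540*(-4734550 + 1792688/521861)) = 3805481323/(3540*(-2470775204862/521861)) = (3805481323/3540)*(-521861/2470775204862) = -1985932288702103/8746544225211480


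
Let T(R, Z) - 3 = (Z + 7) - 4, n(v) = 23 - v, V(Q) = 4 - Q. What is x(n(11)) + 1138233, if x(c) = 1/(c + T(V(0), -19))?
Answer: 1138232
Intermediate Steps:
T(R, Z) = 6 + Z (T(R, Z) = 3 + ((Z + 7) - 4) = 3 + ((7 + Z) - 4) = 3 + (3 + Z) = 6 + Z)
x(c) = 1/(-13 + c) (x(c) = 1/(c + (6 - 19)) = 1/(c - 13) = 1/(-13 + c))
x(n(11)) + 1138233 = 1/(-13 + (23 - 1*11)) + 1138233 = 1/(-13 + (23 - 11)) + 1138233 = 1/(-13 + 12) + 1138233 = 1/(-1) + 1138233 = -1 + 1138233 = 1138232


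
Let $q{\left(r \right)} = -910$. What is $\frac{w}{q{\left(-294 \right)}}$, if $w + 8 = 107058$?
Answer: $- \frac{10705}{91} \approx -117.64$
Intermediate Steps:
$w = 107050$ ($w = -8 + 107058 = 107050$)
$\frac{w}{q{\left(-294 \right)}} = \frac{107050}{-910} = 107050 \left(- \frac{1}{910}\right) = - \frac{10705}{91}$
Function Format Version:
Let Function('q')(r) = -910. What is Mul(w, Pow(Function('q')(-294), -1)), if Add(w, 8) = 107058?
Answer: Rational(-10705, 91) ≈ -117.64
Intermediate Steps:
w = 107050 (w = Add(-8, 107058) = 107050)
Mul(w, Pow(Function('q')(-294), -1)) = Mul(107050, Pow(-910, -1)) = Mul(107050, Rational(-1, 910)) = Rational(-10705, 91)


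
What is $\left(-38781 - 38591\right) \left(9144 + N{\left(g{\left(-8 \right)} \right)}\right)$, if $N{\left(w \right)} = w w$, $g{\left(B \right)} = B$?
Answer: $-712441376$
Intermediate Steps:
$N{\left(w \right)} = w^{2}$
$\left(-38781 - 38591\right) \left(9144 + N{\left(g{\left(-8 \right)} \right)}\right) = \left(-38781 - 38591\right) \left(9144 + \left(-8\right)^{2}\right) = - 77372 \left(9144 + 64\right) = \left(-77372\right) 9208 = -712441376$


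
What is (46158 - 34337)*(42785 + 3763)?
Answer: 550243908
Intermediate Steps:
(46158 - 34337)*(42785 + 3763) = 11821*46548 = 550243908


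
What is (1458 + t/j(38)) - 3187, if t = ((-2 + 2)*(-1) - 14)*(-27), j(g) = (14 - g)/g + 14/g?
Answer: -15827/5 ≈ -3165.4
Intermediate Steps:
j(g) = 14/g + (14 - g)/g (j(g) = (14 - g)/g + 14/g = 14/g + (14 - g)/g)
t = 378 (t = (0*(-1) - 14)*(-27) = (0 - 14)*(-27) = -14*(-27) = 378)
(1458 + t/j(38)) - 3187 = (1458 + 378/(((28 - 1*38)/38))) - 3187 = (1458 + 378/(((28 - 38)/38))) - 3187 = (1458 + 378/(((1/38)*(-10)))) - 3187 = (1458 + 378/(-5/19)) - 3187 = (1458 + 378*(-19/5)) - 3187 = (1458 - 7182/5) - 3187 = 108/5 - 3187 = -15827/5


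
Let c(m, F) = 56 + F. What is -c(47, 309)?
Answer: -365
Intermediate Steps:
-c(47, 309) = -(56 + 309) = -1*365 = -365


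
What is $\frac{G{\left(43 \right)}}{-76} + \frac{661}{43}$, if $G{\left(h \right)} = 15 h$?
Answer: $\frac{22501}{3268} \approx 6.8853$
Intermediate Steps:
$\frac{G{\left(43 \right)}}{-76} + \frac{661}{43} = \frac{15 \cdot 43}{-76} + \frac{661}{43} = 645 \left(- \frac{1}{76}\right) + 661 \cdot \frac{1}{43} = - \frac{645}{76} + \frac{661}{43} = \frac{22501}{3268}$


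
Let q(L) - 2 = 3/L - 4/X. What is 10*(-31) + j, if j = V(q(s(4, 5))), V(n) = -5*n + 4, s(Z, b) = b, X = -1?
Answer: -339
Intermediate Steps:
q(L) = 6 + 3/L (q(L) = 2 + (3/L - 4/(-1)) = 2 + (3/L - 4*(-1)) = 2 + (3/L + 4) = 2 + (4 + 3/L) = 6 + 3/L)
V(n) = 4 - 5*n
j = -29 (j = 4 - 5*(6 + 3/5) = 4 - 5*(6 + 3*(⅕)) = 4 - 5*(6 + ⅗) = 4 - 5*33/5 = 4 - 33 = -29)
10*(-31) + j = 10*(-31) - 29 = -310 - 29 = -339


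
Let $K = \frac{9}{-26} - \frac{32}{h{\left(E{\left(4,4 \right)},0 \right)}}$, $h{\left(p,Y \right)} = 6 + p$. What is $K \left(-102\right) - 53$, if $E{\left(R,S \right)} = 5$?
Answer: $\frac{39902}{143} \approx 279.04$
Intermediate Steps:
$K = - \frac{931}{286}$ ($K = \frac{9}{-26} - \frac{32}{6 + 5} = 9 \left(- \frac{1}{26}\right) - \frac{32}{11} = - \frac{9}{26} - \frac{32}{11} = - \frac{931}{286} \approx -3.2552$)
$K \left(-102\right) - 53 = \left(- \frac{931}{286}\right) \left(-102\right) - 53 = \frac{47481}{143} - 53 = \frac{39902}{143}$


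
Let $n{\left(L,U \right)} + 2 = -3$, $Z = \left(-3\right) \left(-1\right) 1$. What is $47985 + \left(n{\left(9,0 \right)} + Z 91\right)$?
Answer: $48253$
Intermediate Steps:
$Z = 3$ ($Z = 3 \cdot 1 = 3$)
$n{\left(L,U \right)} = -5$ ($n{\left(L,U \right)} = -2 - 3 = -5$)
$47985 + \left(n{\left(9,0 \right)} + Z 91\right) = 47985 + \left(-5 + 3 \cdot 91\right) = 47985 + \left(-5 + 273\right) = 47985 + 268 = 48253$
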